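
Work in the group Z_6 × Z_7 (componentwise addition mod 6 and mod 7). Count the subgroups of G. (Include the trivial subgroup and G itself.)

8

|G| = 42, so by Lagrange every subgroup order divides 42. Divisors: 1, 2, 3, 6, 7, 14, 21, 42.
Subgroups by order — order 1: 1; order 2: 1; order 3: 1; order 6: 1; order 7: 1; order 14: 1; order 21: 1; order 42: 1.
Total: 1 + 1 + 1 + 1 + 1 + 1 + 1 + 1 = 8.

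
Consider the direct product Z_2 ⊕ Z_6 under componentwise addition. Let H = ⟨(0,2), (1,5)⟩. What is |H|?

6

|⟨(0,2)⟩| = 3 and |⟨(1,5)⟩| = 6, so |H| is a multiple of lcm(3, 6) = 6 and divides |G| = 12.
Closing under the operation: H = {(0,0), (0,2), (0,4), (1,1), (1,3), (1,5)}, so |H| = 6.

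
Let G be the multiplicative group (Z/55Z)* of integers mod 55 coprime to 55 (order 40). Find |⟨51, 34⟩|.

|⟨51⟩| = 10 and |⟨34⟩| = 2, so |H| is a multiple of lcm(10, 2) = 10 and divides |G| = 40.
Closing under the operation: H = {1, 4, 6, 9, 14, 16, 19, 21, 24, 26, 29, 31, 34, 36, 39, 41, 46, 49, 51, 54}, so |H| = 20.

20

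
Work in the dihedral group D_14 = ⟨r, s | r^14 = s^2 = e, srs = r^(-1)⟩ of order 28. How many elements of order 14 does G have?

The elements of order 14 are: r, r^3, r^5, r^9, r^11, r^13.
That's 6.

6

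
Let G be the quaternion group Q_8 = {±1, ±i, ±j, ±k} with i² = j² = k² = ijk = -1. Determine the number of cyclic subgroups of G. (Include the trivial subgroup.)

5

Group the elements of G by the cyclic subgroup they generate; each cyclic subgroup of order d accounts for φ(d) elements.
Cyclic subgroups by order — order 1: 1; order 2: 1; order 4: 3.
Total: 5.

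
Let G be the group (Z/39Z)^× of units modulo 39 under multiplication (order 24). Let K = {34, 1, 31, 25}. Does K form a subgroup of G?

Yes

|K| = 4 divides |G| = 24, consistent with Lagrange.
K contains the identity, every element's inverse is in K, and K is closed under ·: it is a subgroup.
In fact K = ⟨34⟩.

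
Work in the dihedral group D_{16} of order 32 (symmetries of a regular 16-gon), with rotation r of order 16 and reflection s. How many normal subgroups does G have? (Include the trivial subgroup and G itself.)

8

G has 36 subgroups. Checking conjugation-invariance by order — order 1: 1/1 normal; order 2: 1/17 normal; order 4: 1/9 normal; order 8: 1/5 normal; order 16: 3/3 normal; order 32: 1/1 normal.
Total normal subgroups: 8.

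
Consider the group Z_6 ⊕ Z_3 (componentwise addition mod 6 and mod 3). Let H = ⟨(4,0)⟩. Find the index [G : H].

6

|⟨(4,0)⟩| = 3 and |G| = 18.
By Lagrange, [G : H] = |G|/|H| = 18/3 = 6.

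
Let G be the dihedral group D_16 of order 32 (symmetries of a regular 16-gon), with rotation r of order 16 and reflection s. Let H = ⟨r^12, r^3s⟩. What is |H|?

8

|⟨r^12⟩| = 4 and |⟨r^3s⟩| = 2, so |H| is a multiple of lcm(4, 2) = 4 and divides |G| = 32.
Closing under the operation: H = {e, r^4, r^8, r^12, r^3s, r^7s, r^11s, r^15s}, so |H| = 8.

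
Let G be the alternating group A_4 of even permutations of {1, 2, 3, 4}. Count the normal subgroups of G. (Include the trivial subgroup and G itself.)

3

G has 10 subgroups. Checking conjugation-invariance by order — order 1: 1/1 normal; order 2: 0/3 normal; order 3: 0/4 normal; order 4: 1/1 normal; order 12: 1/1 normal.
Total normal subgroups: 3.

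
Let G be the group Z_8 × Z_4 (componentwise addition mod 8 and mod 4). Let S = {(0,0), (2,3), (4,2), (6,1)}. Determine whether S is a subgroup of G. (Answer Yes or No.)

Yes

|S| = 4 divides |G| = 32, consistent with Lagrange.
S contains the identity, every element's inverse is in S, and S is closed under +: it is a subgroup.
In fact S = ⟨(2,3)⟩.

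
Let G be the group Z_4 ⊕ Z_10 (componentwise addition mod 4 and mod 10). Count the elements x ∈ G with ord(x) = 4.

4

An element (a,b) has order lcm(ord(a), ord(b)); count pairs with lcm equal to 4.
Enumerating gives 4 such elements.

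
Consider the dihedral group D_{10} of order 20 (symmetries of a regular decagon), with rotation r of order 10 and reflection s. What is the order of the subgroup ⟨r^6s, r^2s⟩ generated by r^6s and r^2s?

|⟨r^6s⟩| = 2 and |⟨r^2s⟩| = 2, so |H| is a multiple of lcm(2, 2) = 2 and divides |G| = 20.
Closing under the operation: H = {e, r^2, r^4, r^6, r^8, s, r^2s, r^4s, r^6s, r^8s}, so |H| = 10.

10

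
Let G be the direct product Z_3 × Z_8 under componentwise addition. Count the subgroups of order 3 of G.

|G| = 24 and 3 | 24, so subgroups of order 3 are possible by Lagrange.
The subgroups of order 3 are: {(0,0), (1,0), (2,0)}.
So G has 1 subgroup of order 3.

1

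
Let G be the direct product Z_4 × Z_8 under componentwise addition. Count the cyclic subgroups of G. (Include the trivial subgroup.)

A cyclic subgroup of order d is generated by each of its φ(d) elements of order d, so the cyclic subgroups of order d number (#elements of order d)/φ(d).
Cyclic subgroups by order — order 1: 1; order 2: 3; order 4: 6; order 8: 4.
Total: 14.

14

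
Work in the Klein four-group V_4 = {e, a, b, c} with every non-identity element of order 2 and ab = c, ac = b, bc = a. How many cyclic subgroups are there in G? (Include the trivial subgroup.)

4

Group the elements of G by the cyclic subgroup they generate; each cyclic subgroup of order d accounts for φ(d) elements.
Cyclic subgroups by order — order 1: 1; order 2: 3.
Total: 4.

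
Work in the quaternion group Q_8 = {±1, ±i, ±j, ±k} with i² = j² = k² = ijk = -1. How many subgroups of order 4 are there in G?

3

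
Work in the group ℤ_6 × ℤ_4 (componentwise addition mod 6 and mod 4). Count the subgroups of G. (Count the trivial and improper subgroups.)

16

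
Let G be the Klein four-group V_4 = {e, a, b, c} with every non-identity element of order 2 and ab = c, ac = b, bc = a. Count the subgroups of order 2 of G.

|G| = 4 and 2 | 4, so subgroups of order 2 are possible by Lagrange.
The subgroups of order 2 are: {e, a}; {e, b}; {e, c}.
So G has 3 subgroups of order 2.

3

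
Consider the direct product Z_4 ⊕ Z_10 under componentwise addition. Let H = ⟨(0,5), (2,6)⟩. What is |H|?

|⟨(0,5)⟩| = 2 and |⟨(2,6)⟩| = 10, so |H| is a multiple of lcm(2, 10) = 10 and divides |G| = 40.
Closing under the operation: H = {(0,0), (0,1), (0,2), (0,3), (0,4), (0,5), (0,6), (0,7), (0,8), (0,9), (2,0), (2,1), (2,2), (2,3), (2,4), (2,5), (2,6), (2,7), (2,8), (2,9)}, so |H| = 20.

20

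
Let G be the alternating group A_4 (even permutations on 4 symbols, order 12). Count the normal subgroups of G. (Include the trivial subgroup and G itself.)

3

G has 10 subgroups. Checking conjugation-invariance by order — order 1: 1/1 normal; order 2: 0/3 normal; order 3: 0/4 normal; order 4: 1/1 normal; order 12: 1/1 normal.
Total normal subgroups: 3.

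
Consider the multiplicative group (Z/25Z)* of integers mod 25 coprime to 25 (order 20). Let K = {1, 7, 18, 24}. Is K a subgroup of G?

Yes

|K| = 4 divides |G| = 20, consistent with Lagrange.
K contains the identity, every element's inverse is in K, and K is closed under ·: it is a subgroup.
In fact K = ⟨18⟩.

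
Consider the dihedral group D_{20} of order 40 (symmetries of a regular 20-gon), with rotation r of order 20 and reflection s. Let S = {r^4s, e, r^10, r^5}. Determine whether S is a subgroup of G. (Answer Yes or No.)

r^5 ∈ S but its inverse r^15 ∉ S, so S is not a subgroup.

No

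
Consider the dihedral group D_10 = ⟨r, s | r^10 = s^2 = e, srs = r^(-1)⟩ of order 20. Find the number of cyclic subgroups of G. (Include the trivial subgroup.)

Group the elements of G by the cyclic subgroup they generate; each cyclic subgroup of order d accounts for φ(d) elements.
Cyclic subgroups by order — order 1: 1; order 2: 11; order 5: 1; order 10: 1.
Total: 14.

14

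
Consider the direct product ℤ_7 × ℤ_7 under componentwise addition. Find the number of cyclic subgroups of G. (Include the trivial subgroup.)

Each element a generates a cyclic subgroup ⟨a⟩; distinct elements may generate the same one (a cyclic group of order d has φ(d) generators).
Cyclic subgroups by order — order 1: 1; order 7: 8.
Total: 9.

9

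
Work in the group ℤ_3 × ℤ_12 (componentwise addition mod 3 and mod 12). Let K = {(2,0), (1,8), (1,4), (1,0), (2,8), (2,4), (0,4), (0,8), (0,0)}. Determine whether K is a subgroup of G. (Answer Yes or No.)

|K| = 9 divides |G| = 36, consistent with Lagrange.
K contains the identity, every element's inverse is in K, and K is closed under +: it is a subgroup.

Yes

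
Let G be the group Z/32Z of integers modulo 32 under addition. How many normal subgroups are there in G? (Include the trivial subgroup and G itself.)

6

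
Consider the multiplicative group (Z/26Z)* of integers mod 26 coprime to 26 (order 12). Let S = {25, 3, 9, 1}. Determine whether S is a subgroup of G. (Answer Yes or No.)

No

Closure fails: 3 · 25 = 23 ∉ S. So S is not a subgroup.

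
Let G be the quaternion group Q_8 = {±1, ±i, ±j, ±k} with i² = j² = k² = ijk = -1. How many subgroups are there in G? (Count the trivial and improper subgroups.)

|G| = 8, so by Lagrange every subgroup order divides 8. Divisors: 1, 2, 4, 8.
Subgroups by order — order 1: 1; order 2: 1; order 4: 3; order 8: 1.
Total: 1 + 1 + 3 + 1 = 6.

6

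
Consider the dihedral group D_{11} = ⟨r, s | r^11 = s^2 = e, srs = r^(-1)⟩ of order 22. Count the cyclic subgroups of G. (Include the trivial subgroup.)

13

A cyclic subgroup of order d is generated by each of its φ(d) elements of order d, so the cyclic subgroups of order d number (#elements of order d)/φ(d).
Cyclic subgroups by order — order 1: 1; order 2: 11; order 11: 1.
Total: 13.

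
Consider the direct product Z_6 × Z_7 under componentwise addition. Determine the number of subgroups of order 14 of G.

1

|G| = 42 and 14 | 42, so subgroups of order 14 are possible by Lagrange.
The subgroups of order 14 are: {(0,0), (0,1), (0,2), (0,3), (0,4), (0,5), (0,6), (3,0), (3,1), (3,2), (3,3), (3,4), (3,5), (3,6)}.
So G has 1 subgroup of order 14.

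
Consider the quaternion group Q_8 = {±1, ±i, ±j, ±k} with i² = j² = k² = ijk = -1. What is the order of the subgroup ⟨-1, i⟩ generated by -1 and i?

|⟨-1⟩| = 2 and |⟨i⟩| = 4, so |H| is a multiple of lcm(2, 4) = 4 and divides |G| = 8.
Closing under the operation: H = {1, -1, i, -i}, so |H| = 4.

4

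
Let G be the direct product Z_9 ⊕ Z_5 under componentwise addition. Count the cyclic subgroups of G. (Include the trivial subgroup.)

Each element a generates a cyclic subgroup ⟨a⟩; distinct elements may generate the same one (a cyclic group of order d has φ(d) generators).
Cyclic subgroups by order — order 1: 1; order 3: 1; order 5: 1; order 9: 1; order 15: 1; order 45: 1.
Total: 6.

6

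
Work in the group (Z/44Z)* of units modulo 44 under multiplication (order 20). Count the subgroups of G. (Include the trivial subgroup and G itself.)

10

|G| = 20, so by Lagrange every subgroup order divides 20. Divisors: 1, 2, 4, 5, 10, 20.
Subgroups by order — order 1: 1; order 2: 3; order 4: 1; order 5: 1; order 10: 3; order 20: 1.
Total: 1 + 3 + 1 + 1 + 3 + 1 = 10.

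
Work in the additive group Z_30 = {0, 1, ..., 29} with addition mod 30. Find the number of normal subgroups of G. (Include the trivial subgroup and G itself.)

G is abelian, so every subgroup is normal.
G has 8 subgroups in total, hence 8 normal subgroups.

8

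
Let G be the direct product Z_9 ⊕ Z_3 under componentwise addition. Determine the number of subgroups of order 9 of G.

|G| = 27 and 9 | 27, so subgroups of order 9 are possible by Lagrange.
The subgroups of order 9 are: {(0,0), (0,1), (0,2), (3,0), (3,1), (3,2), (6,0), (6,1), (6,2)}; {(0,0), (1,0), (2,0), (3,0), (4,0), (5,0), (6,0), (7,0), (8,0)}; {(0,0), (1,1), (2,2), (3,0), (4,1), (5,2), (6,0), (7,1), (8,2)}; {(0,0), (1,2), (2,1), (3,0), (4,2), (5,1), (6,0), (7,2), (8,1)}.
So G has 4 subgroups of order 9.

4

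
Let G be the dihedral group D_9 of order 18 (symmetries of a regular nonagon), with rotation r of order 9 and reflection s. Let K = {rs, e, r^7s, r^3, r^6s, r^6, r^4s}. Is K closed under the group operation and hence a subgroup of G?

|K| = 7 does not divide |G| = 18, so by Lagrange K is not a subgroup.

No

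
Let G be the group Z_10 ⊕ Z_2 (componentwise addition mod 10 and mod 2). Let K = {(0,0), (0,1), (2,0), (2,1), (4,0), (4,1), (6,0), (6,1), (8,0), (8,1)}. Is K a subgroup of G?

Yes

|K| = 10 divides |G| = 20, consistent with Lagrange.
K contains the identity, every element's inverse is in K, and K is closed under +: it is a subgroup.
In fact K = ⟨(2,1)⟩.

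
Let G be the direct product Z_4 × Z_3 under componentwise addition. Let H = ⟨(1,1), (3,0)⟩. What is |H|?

12

|⟨(1,1)⟩| = 12 and |⟨(3,0)⟩| = 4, so |H| is a multiple of lcm(12, 4) = 12 and divides |G| = 12.
Closing {(1,1), (3,0)} under the group operation gives all of G, so |H| = 12.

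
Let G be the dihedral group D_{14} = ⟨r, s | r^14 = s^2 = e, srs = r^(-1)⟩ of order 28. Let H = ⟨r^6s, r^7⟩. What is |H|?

|⟨r^6s⟩| = 2 and |⟨r^7⟩| = 2, so |H| is a multiple of lcm(2, 2) = 2 and divides |G| = 28.
Closing under the operation: H = {e, r^7, r^6s, r^13s}, so |H| = 4.

4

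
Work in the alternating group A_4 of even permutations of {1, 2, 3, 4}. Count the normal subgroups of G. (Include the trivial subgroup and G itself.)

G has 10 subgroups. Checking conjugation-invariance by order — order 1: 1/1 normal; order 2: 0/3 normal; order 3: 0/4 normal; order 4: 1/1 normal; order 12: 1/1 normal.
Total normal subgroups: 3.

3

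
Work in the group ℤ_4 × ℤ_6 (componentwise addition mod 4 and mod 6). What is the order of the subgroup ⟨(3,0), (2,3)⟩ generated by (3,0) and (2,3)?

8

|⟨(3,0)⟩| = 4 and |⟨(2,3)⟩| = 2, so |H| is a multiple of lcm(4, 2) = 4 and divides |G| = 24.
Closing under the operation: H = {(0,0), (0,3), (1,0), (1,3), (2,0), (2,3), (3,0), (3,3)}, so |H| = 8.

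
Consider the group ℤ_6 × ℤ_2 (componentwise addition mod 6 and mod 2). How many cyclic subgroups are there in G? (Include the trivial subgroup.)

8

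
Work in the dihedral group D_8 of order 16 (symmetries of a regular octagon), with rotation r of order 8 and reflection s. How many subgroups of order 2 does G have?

|G| = 16 and 2 | 16, so subgroups of order 2 are possible by Lagrange.
The subgroups of order 2 are: {e, r^2s}; {e, r^3s}; {e, r^4}; {e, r^4s}; … (9 in all).
So G has 9 subgroups of order 2.

9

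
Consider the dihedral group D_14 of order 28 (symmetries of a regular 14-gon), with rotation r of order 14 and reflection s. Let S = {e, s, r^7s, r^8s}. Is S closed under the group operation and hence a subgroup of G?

Closure fails: s · r^7s = r^7 ∉ S. So S is not a subgroup.

No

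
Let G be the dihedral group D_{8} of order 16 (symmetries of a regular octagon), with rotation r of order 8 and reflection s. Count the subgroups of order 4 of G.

5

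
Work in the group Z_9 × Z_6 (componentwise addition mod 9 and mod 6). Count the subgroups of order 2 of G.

1

|G| = 54 and 2 | 54, so subgroups of order 2 are possible by Lagrange.
The subgroups of order 2 are: {(0,0), (0,3)}.
So G has 1 subgroup of order 2.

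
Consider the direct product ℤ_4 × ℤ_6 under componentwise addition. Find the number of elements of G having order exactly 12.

8

An element (a,b) has order lcm(ord(a), ord(b)); count pairs with lcm equal to 12.
Enumerating gives 8 such elements.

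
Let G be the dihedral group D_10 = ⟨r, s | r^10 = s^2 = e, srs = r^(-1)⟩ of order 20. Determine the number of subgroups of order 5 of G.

1

|G| = 20 and 5 | 20, so subgroups of order 5 are possible by Lagrange.
The subgroups of order 5 are: {e, r^2, r^4, r^6, r^8}.
So G has 1 subgroup of order 5.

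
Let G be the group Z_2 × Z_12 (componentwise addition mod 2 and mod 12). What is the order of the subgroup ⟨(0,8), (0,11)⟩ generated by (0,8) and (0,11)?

|⟨(0,8)⟩| = 3 and |⟨(0,11)⟩| = 12, so |H| is a multiple of lcm(3, 12) = 12 and divides |G| = 24.
Closing under the operation: H = {(0,0), (0,1), (0,2), (0,3), (0,4), (0,5), (0,6), (0,7), (0,8), (0,9), (0,10), (0,11)}, so |H| = 12.

12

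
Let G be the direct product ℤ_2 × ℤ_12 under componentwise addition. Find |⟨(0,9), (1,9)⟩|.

8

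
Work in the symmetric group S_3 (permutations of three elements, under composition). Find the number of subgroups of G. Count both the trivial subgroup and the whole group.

6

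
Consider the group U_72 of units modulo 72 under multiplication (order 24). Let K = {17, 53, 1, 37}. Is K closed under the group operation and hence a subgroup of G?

|K| = 4 divides |G| = 24, consistent with Lagrange.
K contains the identity, every element's inverse is in K, and K is closed under ·: it is a subgroup.

Yes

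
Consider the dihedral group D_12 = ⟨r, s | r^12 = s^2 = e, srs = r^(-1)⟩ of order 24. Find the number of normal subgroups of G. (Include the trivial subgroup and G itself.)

G has 34 subgroups. Checking conjugation-invariance by order — order 1: 1/1 normal; order 2: 1/13 normal; order 3: 1/1 normal; order 4: 1/7 normal; order 6: 1/5 normal; order 8: 0/3 normal; order 12: 3/3 normal; order 24: 1/1 normal.
Total normal subgroups: 9.

9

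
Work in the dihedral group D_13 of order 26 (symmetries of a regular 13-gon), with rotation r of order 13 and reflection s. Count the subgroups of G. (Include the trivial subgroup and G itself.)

|G| = 26, so by Lagrange every subgroup order divides 26. Divisors: 1, 2, 13, 26.
Subgroups by order — order 1: 1; order 2: 13; order 13: 1; order 26: 1.
Total: 1 + 13 + 1 + 1 = 16.

16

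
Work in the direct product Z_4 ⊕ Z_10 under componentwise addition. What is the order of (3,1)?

The order of (3,1) in Z_4 × Z_10 is lcm(ord(3) in Z_4, ord(1) in Z_10).
ord(3) = 4 and ord(1) = 10, so |⟨(3,1)⟩| = lcm(4, 10) = 20.

20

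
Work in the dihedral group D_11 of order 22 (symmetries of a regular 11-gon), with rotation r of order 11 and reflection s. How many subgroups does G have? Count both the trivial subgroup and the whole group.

14

|G| = 22, so by Lagrange every subgroup order divides 22. Divisors: 1, 2, 11, 22.
Subgroups by order — order 1: 1; order 2: 11; order 11: 1; order 22: 1.
Total: 1 + 11 + 1 + 1 = 14.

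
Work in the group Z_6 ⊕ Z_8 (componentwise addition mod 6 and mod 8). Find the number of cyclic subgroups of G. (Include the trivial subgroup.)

16

Group the elements of G by the cyclic subgroup they generate; each cyclic subgroup of order d accounts for φ(d) elements.
Cyclic subgroups by order — order 1: 1; order 2: 3; order 3: 1; order 4: 2; order 6: 3; order 8: 2; order 12: 2; order 24: 2.
Total: 16.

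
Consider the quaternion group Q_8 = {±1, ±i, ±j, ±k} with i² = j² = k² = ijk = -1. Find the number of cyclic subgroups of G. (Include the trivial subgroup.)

A cyclic subgroup of order d is generated by each of its φ(d) elements of order d, so the cyclic subgroups of order d number (#elements of order d)/φ(d).
Cyclic subgroups by order — order 1: 1; order 2: 1; order 4: 3.
Total: 5.

5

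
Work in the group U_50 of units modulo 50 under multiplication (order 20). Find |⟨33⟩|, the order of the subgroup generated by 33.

20

Compute successive powers of 33 mod 50: 33, 39, 37, 21, 43, 19, 27, 41, …; 33^20 ≡ 1 (mod 50).
So |⟨33⟩| = 20.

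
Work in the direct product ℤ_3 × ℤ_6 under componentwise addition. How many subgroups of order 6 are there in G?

|G| = 18 and 6 | 18, so subgroups of order 6 are possible by Lagrange.
The subgroups of order 6 are: {(0,0), (0,1), (0,2), (0,3), (0,4), (0,5)}; {(0,0), (0,3), (1,0), (1,3), (2,0), (2,3)}; {(0,0), (0,3), (1,1), (1,4), (2,2), (2,5)}; {(0,0), (0,3), (1,2), (1,5), (2,1), (2,4)}.
So G has 4 subgroups of order 6.

4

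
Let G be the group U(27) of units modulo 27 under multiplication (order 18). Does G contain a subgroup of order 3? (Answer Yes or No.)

Yes

3 | 18. A subgroup of order 3 is {1, 10, 19}.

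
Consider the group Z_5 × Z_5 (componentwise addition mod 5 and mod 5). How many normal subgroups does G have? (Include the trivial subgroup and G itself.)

8

G is abelian, so every subgroup is normal.
G has 8 subgroups in total, hence 8 normal subgroups.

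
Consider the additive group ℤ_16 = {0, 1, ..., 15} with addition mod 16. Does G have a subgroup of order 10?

No

10 does not divide |G| = 16, so by Lagrange no subgroup of order 10 exists.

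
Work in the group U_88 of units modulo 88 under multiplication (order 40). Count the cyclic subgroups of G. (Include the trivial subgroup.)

Each element a generates a cyclic subgroup ⟨a⟩; distinct elements may generate the same one (a cyclic group of order d has φ(d) generators).
Cyclic subgroups by order — order 1: 1; order 2: 7; order 5: 1; order 10: 7.
Total: 16.

16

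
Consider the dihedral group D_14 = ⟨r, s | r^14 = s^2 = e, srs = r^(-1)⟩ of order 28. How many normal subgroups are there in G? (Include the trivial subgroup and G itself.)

7

G has 28 subgroups. Checking conjugation-invariance by order — order 1: 1/1 normal; order 2: 1/15 normal; order 4: 0/7 normal; order 7: 1/1 normal; order 14: 3/3 normal; order 28: 1/1 normal.
Total normal subgroups: 7.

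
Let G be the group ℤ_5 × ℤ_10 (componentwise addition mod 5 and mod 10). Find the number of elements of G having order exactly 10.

An element (a,b) has order lcm(ord(a), ord(b)); count pairs with lcm equal to 10.
Enumerating gives 24 such elements.

24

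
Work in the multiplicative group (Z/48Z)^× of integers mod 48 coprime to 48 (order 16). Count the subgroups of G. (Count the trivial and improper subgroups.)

27

|G| = 16, so by Lagrange every subgroup order divides 16. Divisors: 1, 2, 4, 8, 16.
Subgroups by order — order 1: 1; order 2: 7; order 4: 11; order 8: 7; order 16: 1.
Total: 1 + 7 + 11 + 7 + 1 = 27.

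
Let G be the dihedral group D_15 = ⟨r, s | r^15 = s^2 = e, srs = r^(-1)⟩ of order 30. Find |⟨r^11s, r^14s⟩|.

10

|⟨r^11s⟩| = 2 and |⟨r^14s⟩| = 2, so |H| is a multiple of lcm(2, 2) = 2 and divides |G| = 30.
Closing under the operation: H = {e, r^3, r^6, r^9, r^12, r^2s, r^5s, r^8s, r^11s, r^14s}, so |H| = 10.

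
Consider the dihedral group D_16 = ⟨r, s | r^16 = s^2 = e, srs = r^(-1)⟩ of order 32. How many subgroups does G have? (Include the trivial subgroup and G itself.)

|G| = 32, so by Lagrange every subgroup order divides 32. Divisors: 1, 2, 4, 8, 16, 32.
Subgroups by order — order 1: 1; order 2: 17; order 4: 9; order 8: 5; order 16: 3; order 32: 1.
Total: 1 + 17 + 9 + 5 + 3 + 1 = 36.

36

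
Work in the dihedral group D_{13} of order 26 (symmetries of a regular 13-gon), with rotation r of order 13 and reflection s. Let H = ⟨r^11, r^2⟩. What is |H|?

|⟨r^11⟩| = 13 and |⟨r^2⟩| = 13, so |H| is a multiple of lcm(13, 13) = 13 and divides |G| = 26.
Closing under the operation: H = {e, r, r^2, r^3, r^4, r^5, r^6, r^7, r^8, r^9, r^10, r^11, r^12}, so |H| = 13.

13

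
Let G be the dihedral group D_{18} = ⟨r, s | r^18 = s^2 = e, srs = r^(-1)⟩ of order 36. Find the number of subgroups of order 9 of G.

|G| = 36 and 9 | 36, so subgroups of order 9 are possible by Lagrange.
The subgroups of order 9 are: {e, r^2, r^4, r^6, r^8, r^10, r^12, r^14, r^16}.
So G has 1 subgroup of order 9.

1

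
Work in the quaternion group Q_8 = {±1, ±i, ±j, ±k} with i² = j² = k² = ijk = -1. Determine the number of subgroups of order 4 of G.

|G| = 8 and 4 | 8, so subgroups of order 4 are possible by Lagrange.
The subgroups of order 4 are: {1, -1, i, -i}; {1, -1, j, -j}; {1, -1, k, -k}.
So G has 3 subgroups of order 4.

3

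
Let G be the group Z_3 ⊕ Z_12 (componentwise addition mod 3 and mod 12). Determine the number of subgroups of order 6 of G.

|G| = 36 and 6 | 36, so subgroups of order 6 are possible by Lagrange.
The subgroups of order 6 are: {(0,0), (0,2), (0,4), (0,6), (0,8), (0,10)}; {(0,0), (0,6), (1,0), (1,6), (2,0), (2,6)}; {(0,0), (0,6), (1,4), (1,10), (2,2), (2,8)}; {(0,0), (0,6), (1,2), (1,8), (2,4), (2,10)}.
So G has 4 subgroups of order 6.

4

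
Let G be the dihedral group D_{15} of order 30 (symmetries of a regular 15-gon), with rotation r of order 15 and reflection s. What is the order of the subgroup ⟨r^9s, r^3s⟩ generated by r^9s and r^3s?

|⟨r^9s⟩| = 2 and |⟨r^3s⟩| = 2, so |H| is a multiple of lcm(2, 2) = 2 and divides |G| = 30.
Closing under the operation: H = {e, r^3, r^6, r^9, r^12, s, r^3s, r^6s, r^9s, r^12s}, so |H| = 10.

10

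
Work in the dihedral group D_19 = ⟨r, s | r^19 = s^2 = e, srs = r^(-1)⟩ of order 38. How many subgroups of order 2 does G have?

19

|G| = 38 and 2 | 38, so subgroups of order 2 are possible by Lagrange.
The subgroups of order 2 are: {e, r^10s}; {e, r^11s}; {e, r^12s}; {e, r^13s}; … (19 in all).
So G has 19 subgroups of order 2.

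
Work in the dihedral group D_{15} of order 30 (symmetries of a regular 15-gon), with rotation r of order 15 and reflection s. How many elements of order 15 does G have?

8

The elements of order 15 are: r, r^2, r^4, r^7, r^8, r^11, r^13, r^14.
That's 8.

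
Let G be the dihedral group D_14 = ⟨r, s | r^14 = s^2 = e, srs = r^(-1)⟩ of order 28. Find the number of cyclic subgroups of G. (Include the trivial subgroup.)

18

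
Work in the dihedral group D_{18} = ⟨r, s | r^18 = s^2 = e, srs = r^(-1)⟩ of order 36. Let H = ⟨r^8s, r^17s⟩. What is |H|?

|⟨r^8s⟩| = 2 and |⟨r^17s⟩| = 2, so |H| is a multiple of lcm(2, 2) = 2 and divides |G| = 36.
Closing under the operation: H = {e, r^9, r^8s, r^17s}, so |H| = 4.

4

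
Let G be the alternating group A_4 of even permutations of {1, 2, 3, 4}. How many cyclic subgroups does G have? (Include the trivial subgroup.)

Group the elements of G by the cyclic subgroup they generate; each cyclic subgroup of order d accounts for φ(d) elements.
Cyclic subgroups by order — order 1: 1; order 2: 3; order 3: 4.
Total: 8.

8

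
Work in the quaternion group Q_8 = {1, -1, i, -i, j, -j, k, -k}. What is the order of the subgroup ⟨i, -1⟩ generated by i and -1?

|⟨i⟩| = 4 and |⟨-1⟩| = 2, so |H| is a multiple of lcm(4, 2) = 4 and divides |G| = 8.
Closing under the operation: H = {1, -1, i, -i}, so |H| = 4.

4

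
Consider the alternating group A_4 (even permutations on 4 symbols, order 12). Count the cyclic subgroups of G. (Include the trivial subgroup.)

8

Group the elements of G by the cyclic subgroup they generate; each cyclic subgroup of order d accounts for φ(d) elements.
Cyclic subgroups by order — order 1: 1; order 2: 3; order 3: 4.
Total: 8.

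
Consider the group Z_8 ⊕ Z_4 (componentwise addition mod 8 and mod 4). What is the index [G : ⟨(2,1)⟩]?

|⟨(2,1)⟩| = 4 and |G| = 32.
By Lagrange, [G : H] = |G|/|H| = 32/4 = 8.

8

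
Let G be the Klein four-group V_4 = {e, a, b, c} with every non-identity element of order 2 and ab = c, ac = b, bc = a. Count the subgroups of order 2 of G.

3

|G| = 4 and 2 | 4, so subgroups of order 2 are possible by Lagrange.
The subgroups of order 2 are: {e, a}; {e, b}; {e, c}.
So G has 3 subgroups of order 2.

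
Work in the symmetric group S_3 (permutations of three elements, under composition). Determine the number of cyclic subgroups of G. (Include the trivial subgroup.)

Group the elements of G by the cyclic subgroup they generate; each cyclic subgroup of order d accounts for φ(d) elements.
Cyclic subgroups by order — order 1: 1; order 2: 3; order 3: 1.
Total: 5.

5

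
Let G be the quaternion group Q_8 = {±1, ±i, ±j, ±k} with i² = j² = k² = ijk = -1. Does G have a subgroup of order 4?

Yes

4 | 8. A subgroup of order 4 is {1, -1, i, -i}.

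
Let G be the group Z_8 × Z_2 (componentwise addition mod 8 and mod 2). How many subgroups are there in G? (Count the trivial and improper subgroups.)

11

|G| = 16, so by Lagrange every subgroup order divides 16. Divisors: 1, 2, 4, 8, 16.
Subgroups by order — order 1: 1; order 2: 3; order 4: 3; order 8: 3; order 16: 1.
Total: 1 + 3 + 3 + 3 + 1 = 11.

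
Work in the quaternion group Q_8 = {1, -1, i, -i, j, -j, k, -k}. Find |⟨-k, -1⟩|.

4

|⟨-k⟩| = 4 and |⟨-1⟩| = 2, so |H| is a multiple of lcm(4, 2) = 4 and divides |G| = 8.
Closing under the operation: H = {1, -1, k, -k}, so |H| = 4.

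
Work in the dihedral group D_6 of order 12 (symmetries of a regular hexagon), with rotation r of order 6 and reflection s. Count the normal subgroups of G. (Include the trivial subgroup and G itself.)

7

G has 16 subgroups. Checking conjugation-invariance by order — order 1: 1/1 normal; order 2: 1/7 normal; order 3: 1/1 normal; order 4: 0/3 normal; order 6: 3/3 normal; order 12: 1/1 normal.
Total normal subgroups: 7.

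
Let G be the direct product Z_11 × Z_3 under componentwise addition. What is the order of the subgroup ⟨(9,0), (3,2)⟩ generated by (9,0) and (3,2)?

|⟨(9,0)⟩| = 11 and |⟨(3,2)⟩| = 33, so |H| is a multiple of lcm(11, 33) = 33 and divides |G| = 33.
Closing {(9,0), (3,2)} under the group operation gives all of G, so |H| = 33.

33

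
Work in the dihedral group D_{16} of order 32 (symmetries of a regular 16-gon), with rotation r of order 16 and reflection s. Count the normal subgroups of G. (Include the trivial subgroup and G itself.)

8

G has 36 subgroups. Checking conjugation-invariance by order — order 1: 1/1 normal; order 2: 1/17 normal; order 4: 1/9 normal; order 8: 1/5 normal; order 16: 3/3 normal; order 32: 1/1 normal.
Total normal subgroups: 8.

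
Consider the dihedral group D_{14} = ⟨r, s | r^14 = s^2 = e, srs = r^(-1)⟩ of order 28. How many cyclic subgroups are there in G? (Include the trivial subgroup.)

18

A cyclic subgroup of order d is generated by each of its φ(d) elements of order d, so the cyclic subgroups of order d number (#elements of order d)/φ(d).
Cyclic subgroups by order — order 1: 1; order 2: 15; order 7: 1; order 14: 1.
Total: 18.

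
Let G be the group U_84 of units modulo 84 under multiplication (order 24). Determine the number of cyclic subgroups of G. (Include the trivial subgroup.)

Each element a generates a cyclic subgroup ⟨a⟩; distinct elements may generate the same one (a cyclic group of order d has φ(d) generators).
Cyclic subgroups by order — order 1: 1; order 2: 7; order 3: 1; order 6: 7.
Total: 16.

16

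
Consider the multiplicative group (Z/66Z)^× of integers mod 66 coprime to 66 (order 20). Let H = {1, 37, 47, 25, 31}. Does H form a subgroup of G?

47 ∈ H but its inverse 59 ∉ H, so H is not a subgroup.

No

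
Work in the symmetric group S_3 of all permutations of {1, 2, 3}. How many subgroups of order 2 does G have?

3

|G| = 6 and 2 | 6, so subgroups of order 2 are possible by Lagrange.
The subgroups of order 2 are: {e, (1 2)}; {e, (1 3)}; {e, (2 3)}.
So G has 3 subgroups of order 2.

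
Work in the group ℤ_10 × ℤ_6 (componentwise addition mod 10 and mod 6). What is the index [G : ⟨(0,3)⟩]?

|⟨(0,3)⟩| = 2 and |G| = 60.
By Lagrange, [G : H] = |G|/|H| = 60/2 = 30.

30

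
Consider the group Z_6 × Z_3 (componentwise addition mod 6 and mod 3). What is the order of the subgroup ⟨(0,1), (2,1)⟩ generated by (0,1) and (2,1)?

|⟨(0,1)⟩| = 3 and |⟨(2,1)⟩| = 3, so |H| is a multiple of lcm(3, 3) = 3 and divides |G| = 18.
Closing under the operation: H = {(0,0), (0,1), (0,2), (2,0), (2,1), (2,2), (4,0), (4,1), (4,2)}, so |H| = 9.

9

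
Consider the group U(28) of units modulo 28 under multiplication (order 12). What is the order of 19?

6

Compute successive powers of 19 mod 28: 19, 25, 27, 9, 3, 1; 19^6 ≡ 1 (mod 28).
So |⟨19⟩| = 6.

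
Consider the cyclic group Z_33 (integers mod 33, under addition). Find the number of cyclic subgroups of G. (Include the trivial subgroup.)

A cyclic subgroup of order d is generated by each of its φ(d) elements of order d, so the cyclic subgroups of order d number (#elements of order d)/φ(d).
Cyclic subgroups by order — order 1: 1; order 3: 1; order 11: 1; order 33: 1.
Total: 4.

4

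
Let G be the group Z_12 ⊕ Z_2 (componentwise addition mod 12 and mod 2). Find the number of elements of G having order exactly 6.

6

An element (a,b) has order lcm(ord(a), ord(b)); count pairs with lcm equal to 6.
Enumerating gives 6 such elements.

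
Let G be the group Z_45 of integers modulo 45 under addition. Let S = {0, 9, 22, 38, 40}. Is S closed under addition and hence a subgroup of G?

No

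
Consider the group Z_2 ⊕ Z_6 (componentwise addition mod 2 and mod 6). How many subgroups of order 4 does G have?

|G| = 12 and 4 | 12, so subgroups of order 4 are possible by Lagrange.
The subgroups of order 4 are: {(0,0), (0,3), (1,0), (1,3)}.
So G has 1 subgroup of order 4.

1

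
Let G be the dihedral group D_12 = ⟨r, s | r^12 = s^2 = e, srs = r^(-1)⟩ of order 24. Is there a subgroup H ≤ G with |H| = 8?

Yes

8 | 24. A subgroup of order 8 is {e, r^3, r^6, r^9, rs, r^4s, r^7s, r^10s}.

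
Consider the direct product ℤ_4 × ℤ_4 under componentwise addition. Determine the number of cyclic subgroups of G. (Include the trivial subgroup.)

Group the elements of G by the cyclic subgroup they generate; each cyclic subgroup of order d accounts for φ(d) elements.
Cyclic subgroups by order — order 1: 1; order 2: 3; order 4: 6.
Total: 10.

10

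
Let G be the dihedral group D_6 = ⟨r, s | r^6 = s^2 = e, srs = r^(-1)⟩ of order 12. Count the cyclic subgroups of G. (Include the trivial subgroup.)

A cyclic subgroup of order d is generated by each of its φ(d) elements of order d, so the cyclic subgroups of order d number (#elements of order d)/φ(d).
Cyclic subgroups by order — order 1: 1; order 2: 7; order 3: 1; order 6: 1.
Total: 10.

10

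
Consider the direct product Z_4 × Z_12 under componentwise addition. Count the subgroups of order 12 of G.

7

|G| = 48 and 12 | 48, so subgroups of order 12 are possible by Lagrange.
The subgroups of order 12 are: {(0,0), (0,1), (0,2), (0,3), (0,4), (0,5), (0,6), (0,7), (0,8), (0,9), (0,10), (0,11)}; {(0,0), (0,2), (0,4), (0,6), (0,8), (0,10), (2,0), (2,2), (2,4), (2,6), (2,8), (2,10)}; {(0,0), (0,2), (0,4), (0,6), (0,8), (0,10), (2,1), (2,3), (2,5), (2,7), (2,9), (2,11)}; {(0,0), (0,4), (0,8), (1,0), (1,4), (1,8), (2,0), (2,4), (2,8), (3,0), (3,4), (3,8)}; … (7 in all).
So G has 7 subgroups of order 12.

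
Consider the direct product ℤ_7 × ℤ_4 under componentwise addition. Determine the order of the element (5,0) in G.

7

The order of (5,0) in Z_7 × Z_4 is lcm(ord(5) in Z_7, ord(0) in Z_4).
ord(5) = 7 and ord(0) = 1, so |⟨(5,0)⟩| = lcm(7, 1) = 7.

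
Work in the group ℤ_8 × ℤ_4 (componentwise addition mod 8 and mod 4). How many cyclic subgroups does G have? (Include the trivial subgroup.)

14

A cyclic subgroup of order d is generated by each of its φ(d) elements of order d, so the cyclic subgroups of order d number (#elements of order d)/φ(d).
Cyclic subgroups by order — order 1: 1; order 2: 3; order 4: 6; order 8: 4.
Total: 14.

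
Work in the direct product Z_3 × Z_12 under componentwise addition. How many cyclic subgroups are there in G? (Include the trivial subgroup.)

A cyclic subgroup of order d is generated by each of its φ(d) elements of order d, so the cyclic subgroups of order d number (#elements of order d)/φ(d).
Cyclic subgroups by order — order 1: 1; order 2: 1; order 3: 4; order 4: 1; order 6: 4; order 12: 4.
Total: 15.

15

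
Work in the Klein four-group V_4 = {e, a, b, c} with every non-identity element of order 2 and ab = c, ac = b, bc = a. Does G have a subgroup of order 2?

Yes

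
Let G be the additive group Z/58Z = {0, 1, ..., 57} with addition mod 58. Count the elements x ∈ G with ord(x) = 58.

In a cyclic group of order 58, the number of elements of order d (for d | 58) is φ(d).
φ(58) = 28.

28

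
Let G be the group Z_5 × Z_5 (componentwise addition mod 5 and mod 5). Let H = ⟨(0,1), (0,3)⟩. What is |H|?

|⟨(0,1)⟩| = 5 and |⟨(0,3)⟩| = 5, so |H| is a multiple of lcm(5, 5) = 5 and divides |G| = 25.
Closing under the operation: H = {(0,0), (0,1), (0,2), (0,3), (0,4)}, so |H| = 5.

5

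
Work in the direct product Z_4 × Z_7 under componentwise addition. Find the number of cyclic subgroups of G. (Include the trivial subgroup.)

6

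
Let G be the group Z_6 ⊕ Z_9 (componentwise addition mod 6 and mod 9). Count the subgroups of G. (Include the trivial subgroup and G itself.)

20

|G| = 54, so by Lagrange every subgroup order divides 54. Divisors: 1, 2, 3, 6, 9, 18, 27, 54.
Subgroups by order — order 1: 1; order 2: 1; order 3: 4; order 6: 4; order 9: 4; order 18: 4; order 27: 1; order 54: 1.
Total: 1 + 1 + 4 + 4 + 4 + 4 + 1 + 1 = 20.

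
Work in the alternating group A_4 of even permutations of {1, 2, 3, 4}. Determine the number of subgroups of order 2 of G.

3

|G| = 12 and 2 | 12, so subgroups of order 2 are possible by Lagrange.
The subgroups of order 2 are: {e, (1 2)(3 4)}; {e, (1 3)(2 4)}; {e, (1 4)(2 3)}.
So G has 3 subgroups of order 2.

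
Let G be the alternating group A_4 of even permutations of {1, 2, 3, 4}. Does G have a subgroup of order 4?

Yes

4 | 12. A subgroup of order 4 is {e, (1 2)(3 4), (1 3)(2 4), (1 4)(2 3)}.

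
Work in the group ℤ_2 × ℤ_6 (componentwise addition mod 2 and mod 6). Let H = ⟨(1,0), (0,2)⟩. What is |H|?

|⟨(1,0)⟩| = 2 and |⟨(0,2)⟩| = 3, so |H| is a multiple of lcm(2, 3) = 6 and divides |G| = 12.
Closing under the operation: H = {(0,0), (0,2), (0,4), (1,0), (1,2), (1,4)}, so |H| = 6.

6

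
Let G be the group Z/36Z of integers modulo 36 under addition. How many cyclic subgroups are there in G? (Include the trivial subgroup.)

9

Each element a generates a cyclic subgroup ⟨a⟩; distinct elements may generate the same one (a cyclic group of order d has φ(d) generators).
Cyclic subgroups by order — order 1: 1; order 2: 1; order 3: 1; order 4: 1; order 6: 1; order 9: 1; order 12: 1; order 18: 1; order 36: 1.
Total: 9.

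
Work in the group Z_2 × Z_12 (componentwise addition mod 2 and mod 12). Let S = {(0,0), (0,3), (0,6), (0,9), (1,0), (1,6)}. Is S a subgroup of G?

Closure fails: (0,3) + (1,0) = (1,3) ∉ S. So S is not a subgroup.

No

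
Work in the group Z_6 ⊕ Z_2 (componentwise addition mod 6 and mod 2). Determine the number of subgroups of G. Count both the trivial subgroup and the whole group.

|G| = 12, so by Lagrange every subgroup order divides 12. Divisors: 1, 2, 3, 4, 6, 12.
Subgroups by order — order 1: 1; order 2: 3; order 3: 1; order 4: 1; order 6: 3; order 12: 1.
Total: 1 + 3 + 1 + 1 + 3 + 1 = 10.

10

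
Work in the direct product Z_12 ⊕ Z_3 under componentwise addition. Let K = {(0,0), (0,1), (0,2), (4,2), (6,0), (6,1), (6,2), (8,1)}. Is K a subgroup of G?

No

|K| = 8 does not divide |G| = 36, so by Lagrange K is not a subgroup.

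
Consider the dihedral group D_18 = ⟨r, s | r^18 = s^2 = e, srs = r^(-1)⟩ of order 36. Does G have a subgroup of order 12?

Yes

12 | 36. A subgroup of order 12 is {e, r^3, r^6, r^9, r^12, r^15, rs, r^4s, r^7s, r^10s, r^13s, r^16s}.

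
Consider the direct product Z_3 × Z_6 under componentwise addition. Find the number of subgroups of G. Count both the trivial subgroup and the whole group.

|G| = 18, so by Lagrange every subgroup order divides 18. Divisors: 1, 2, 3, 6, 9, 18.
Subgroups by order — order 1: 1; order 2: 1; order 3: 4; order 6: 4; order 9: 1; order 18: 1.
Total: 1 + 1 + 4 + 4 + 1 + 1 = 12.

12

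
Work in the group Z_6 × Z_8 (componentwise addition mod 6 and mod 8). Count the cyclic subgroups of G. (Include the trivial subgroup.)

16

Group the elements of G by the cyclic subgroup they generate; each cyclic subgroup of order d accounts for φ(d) elements.
Cyclic subgroups by order — order 1: 1; order 2: 3; order 3: 1; order 4: 2; order 6: 3; order 8: 2; order 12: 2; order 24: 2.
Total: 16.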